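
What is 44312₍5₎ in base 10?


Positional values (base 5):
  2 × 5^0 = 2 × 1 = 2
  1 × 5^1 = 1 × 5 = 5
  3 × 5^2 = 3 × 25 = 75
  4 × 5^3 = 4 × 125 = 500
  4 × 5^4 = 4 × 625 = 2500
Sum = 2 + 5 + 75 + 500 + 2500
= 3082


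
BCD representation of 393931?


Each digit → 4-bit binary:
  3 → 0011
  9 → 1001
  3 → 0011
  9 → 1001
  3 → 0011
  1 → 0001
= 0011 1001 0011 1001 0011 0001


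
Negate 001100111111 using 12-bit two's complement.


Original: 001100111111
Step 1 - Invert all bits: 110011000000
Step 2 - Add 1: 110011000000 + 1
= 110011000001 (represents -831)


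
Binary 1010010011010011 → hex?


Group into 4-bit nibbles: 1010010011010011
  1010 = A
  0100 = 4
  1101 = D
  0011 = 3
= 0xA4D3


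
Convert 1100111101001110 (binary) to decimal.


Positional values:
Bit 1: 1 × 2^1 = 2
Bit 2: 1 × 2^2 = 4
Bit 3: 1 × 2^3 = 8
Bit 6: 1 × 2^6 = 64
Bit 8: 1 × 2^8 = 256
Bit 9: 1 × 2^9 = 512
Bit 10: 1 × 2^10 = 1024
Bit 11: 1 × 2^11 = 2048
Bit 14: 1 × 2^14 = 16384
Bit 15: 1 × 2^15 = 32768
Sum = 2 + 4 + 8 + 64 + 256 + 512 + 1024 + 2048 + 16384 + 32768
= 53070


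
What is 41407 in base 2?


Divide by 2 repeatedly:
41407 ÷ 2 = 20703 remainder 1
20703 ÷ 2 = 10351 remainder 1
10351 ÷ 2 = 5175 remainder 1
5175 ÷ 2 = 2587 remainder 1
2587 ÷ 2 = 1293 remainder 1
1293 ÷ 2 = 646 remainder 1
646 ÷ 2 = 323 remainder 0
323 ÷ 2 = 161 remainder 1
161 ÷ 2 = 80 remainder 1
80 ÷ 2 = 40 remainder 0
40 ÷ 2 = 20 remainder 0
20 ÷ 2 = 10 remainder 0
10 ÷ 2 = 5 remainder 0
5 ÷ 2 = 2 remainder 1
2 ÷ 2 = 1 remainder 0
1 ÷ 2 = 0 remainder 1
Reading remainders bottom-up:
= 1010000110111111


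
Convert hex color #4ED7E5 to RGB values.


Hex: #4ED7E5
R = 4E₁₆ = 78
G = D7₁₆ = 215
B = E5₁₆ = 229
= RGB(78, 215, 229)


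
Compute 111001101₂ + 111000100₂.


Align and add column by column (LSB to MSB, carry propagating):
  0111001101
+ 0111000100
  ----------
  col 0: 1 + 0 + 0 (carry in) = 1 → bit 1, carry out 0
  col 1: 0 + 0 + 0 (carry in) = 0 → bit 0, carry out 0
  col 2: 1 + 1 + 0 (carry in) = 2 → bit 0, carry out 1
  col 3: 1 + 0 + 1 (carry in) = 2 → bit 0, carry out 1
  col 4: 0 + 0 + 1 (carry in) = 1 → bit 1, carry out 0
  col 5: 0 + 0 + 0 (carry in) = 0 → bit 0, carry out 0
  col 6: 1 + 1 + 0 (carry in) = 2 → bit 0, carry out 1
  col 7: 1 + 1 + 1 (carry in) = 3 → bit 1, carry out 1
  col 8: 1 + 1 + 1 (carry in) = 3 → bit 1, carry out 1
  col 9: 0 + 0 + 1 (carry in) = 1 → bit 1, carry out 0
Reading bits MSB→LSB: 1110010001
Strip leading zeros: 1110010001
= 1110010001


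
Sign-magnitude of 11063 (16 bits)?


Sign bit: 0 (positive)
Magnitude: 11063 = 010101100110111
= 0010101100110111


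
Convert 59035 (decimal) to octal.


Divide by 8 repeatedly:
59035 ÷ 8 = 7379 remainder 3
7379 ÷ 8 = 922 remainder 3
922 ÷ 8 = 115 remainder 2
115 ÷ 8 = 14 remainder 3
14 ÷ 8 = 1 remainder 6
1 ÷ 8 = 0 remainder 1
Reading remainders bottom-up:
= 0o163233


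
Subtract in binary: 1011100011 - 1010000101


Align and subtract column by column (LSB to MSB, borrowing when needed):
  1011100011
- 1010000101
  ----------
  col 0: (1 - 0 borrow-in) - 1 → 1 - 1 = 0, borrow out 0
  col 1: (1 - 0 borrow-in) - 0 → 1 - 0 = 1, borrow out 0
  col 2: (0 - 0 borrow-in) - 1 → borrow from next column: (0+2) - 1 = 1, borrow out 1
  col 3: (0 - 1 borrow-in) - 0 → borrow from next column: (-1+2) - 0 = 1, borrow out 1
  col 4: (0 - 1 borrow-in) - 0 → borrow from next column: (-1+2) - 0 = 1, borrow out 1
  col 5: (1 - 1 borrow-in) - 0 → 0 - 0 = 0, borrow out 0
  col 6: (1 - 0 borrow-in) - 0 → 1 - 0 = 1, borrow out 0
  col 7: (1 - 0 borrow-in) - 1 → 1 - 1 = 0, borrow out 0
  col 8: (0 - 0 borrow-in) - 0 → 0 - 0 = 0, borrow out 0
  col 9: (1 - 0 borrow-in) - 1 → 1 - 1 = 0, borrow out 0
Reading bits MSB→LSB: 0001011110
Strip leading zeros: 1011110
= 1011110


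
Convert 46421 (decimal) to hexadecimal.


Divide by 16 repeatedly:
46421 ÷ 16 = 2901 remainder 5 (5)
2901 ÷ 16 = 181 remainder 5 (5)
181 ÷ 16 = 11 remainder 5 (5)
11 ÷ 16 = 0 remainder 11 (B)
Reading remainders bottom-up:
= 0xB555


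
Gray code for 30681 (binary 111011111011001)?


Binary: 111011111011001
Gray code: G = B XOR (B >> 1)
B >> 1 = 011101111101100
111011111011001 XOR 011101111101100:
  1 XOR 0 = 1
  1 XOR 1 = 0
  1 XOR 1 = 0
  0 XOR 1 = 1
  1 XOR 0 = 1
  1 XOR 1 = 0
  1 XOR 1 = 0
  1 XOR 1 = 0
  1 XOR 1 = 0
  0 XOR 1 = 1
  1 XOR 0 = 1
  1 XOR 1 = 0
  0 XOR 1 = 1
  0 XOR 0 = 0
  1 XOR 0 = 1
= 100110000110101


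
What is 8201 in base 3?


Divide by 3 repeatedly:
8201 ÷ 3 = 2733 remainder 2
2733 ÷ 3 = 911 remainder 0
911 ÷ 3 = 303 remainder 2
303 ÷ 3 = 101 remainder 0
101 ÷ 3 = 33 remainder 2
33 ÷ 3 = 11 remainder 0
11 ÷ 3 = 3 remainder 2
3 ÷ 3 = 1 remainder 0
1 ÷ 3 = 0 remainder 1
Reading remainders bottom-up:
= 102020202


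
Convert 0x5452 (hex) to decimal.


Positional values:
Position 0: 2 × 16^0 = 2 × 1 = 2
Position 1: 5 × 16^1 = 5 × 16 = 80
Position 2: 4 × 16^2 = 4 × 256 = 1024
Position 3: 5 × 16^3 = 5 × 4096 = 20480
Sum = 2 + 80 + 1024 + 20480
= 21586


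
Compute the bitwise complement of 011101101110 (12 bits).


Original: 011101101110
Invert all bits:
  bit 0: 0 → 1
  bit 1: 1 → 0
  bit 2: 1 → 0
  bit 3: 1 → 0
  bit 4: 0 → 1
  bit 5: 1 → 0
  bit 6: 1 → 0
  bit 7: 0 → 1
  bit 8: 1 → 0
  bit 9: 1 → 0
  bit 10: 1 → 0
  bit 11: 0 → 1
= 100010010001


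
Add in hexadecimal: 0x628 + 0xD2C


Align and add column by column (LSB to MSB, each column mod 16 with carry):
  0628
+ 0D2C
  ----
  col 0: 8(8) + C(12) + 0 (carry in) = 20 → 4(4), carry out 1
  col 1: 2(2) + 2(2) + 1 (carry in) = 5 → 5(5), carry out 0
  col 2: 6(6) + D(13) + 0 (carry in) = 19 → 3(3), carry out 1
  col 3: 0(0) + 0(0) + 1 (carry in) = 1 → 1(1), carry out 0
Reading digits MSB→LSB: 1354
Strip leading zeros: 1354
= 0x1354


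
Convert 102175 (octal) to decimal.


Positional values:
Position 0: 5 × 8^0 = 5
Position 1: 7 × 8^1 = 56
Position 2: 1 × 8^2 = 64
Position 3: 2 × 8^3 = 1024
Position 4: 0 × 8^4 = 0
Position 5: 1 × 8^5 = 32768
Sum = 5 + 56 + 64 + 1024 + 0 + 32768
= 33917


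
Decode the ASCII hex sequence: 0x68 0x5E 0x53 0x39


Codes (hex): 0x68 0x5E 0x53 0x39
Per-code ASCII lookup:
  0x68 = 104  (range 97-122: lowercase, 104 - 97 = 7) → 'h'
  0x5E = 94  (special character) → '^'
  0x53 = 83  (range 65-90: uppercase, 83 - 65 = 18) → 'S'
  0x39 = 57  (range 48-57: digits, 57 - 48 = 9) → '9'
= 'h^S9'


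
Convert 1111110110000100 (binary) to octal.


Group into 3-bit groups: 001111110110000100
  001 = 1
  111 = 7
  110 = 6
  110 = 6
  000 = 0
  100 = 4
= 0o176604


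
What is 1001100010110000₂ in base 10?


Positional values:
Bit 4: 1 × 2^4 = 16
Bit 5: 1 × 2^5 = 32
Bit 7: 1 × 2^7 = 128
Bit 11: 1 × 2^11 = 2048
Bit 12: 1 × 2^12 = 4096
Bit 15: 1 × 2^15 = 32768
Sum = 16 + 32 + 128 + 2048 + 4096 + 32768
= 39088


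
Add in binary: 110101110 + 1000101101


Align and add column by column (LSB to MSB, carry propagating):
  00110101110
+ 01000101101
  -----------
  col 0: 0 + 1 + 0 (carry in) = 1 → bit 1, carry out 0
  col 1: 1 + 0 + 0 (carry in) = 1 → bit 1, carry out 0
  col 2: 1 + 1 + 0 (carry in) = 2 → bit 0, carry out 1
  col 3: 1 + 1 + 1 (carry in) = 3 → bit 1, carry out 1
  col 4: 0 + 0 + 1 (carry in) = 1 → bit 1, carry out 0
  col 5: 1 + 1 + 0 (carry in) = 2 → bit 0, carry out 1
  col 6: 0 + 0 + 1 (carry in) = 1 → bit 1, carry out 0
  col 7: 1 + 0 + 0 (carry in) = 1 → bit 1, carry out 0
  col 8: 1 + 0 + 0 (carry in) = 1 → bit 1, carry out 0
  col 9: 0 + 1 + 0 (carry in) = 1 → bit 1, carry out 0
  col 10: 0 + 0 + 0 (carry in) = 0 → bit 0, carry out 0
Reading bits MSB→LSB: 01111011011
Strip leading zeros: 1111011011
= 1111011011


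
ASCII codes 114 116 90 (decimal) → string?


Codes (decimal): 114 116 90
Per-code ASCII lookup:
  114  (range 97-122: lowercase, 114 - 97 = 17) → 'r'
  116  (range 97-122: lowercase, 116 - 97 = 19) → 't'
  90  (range 65-90: uppercase, 90 - 65 = 25) → 'Z'
= 'rtZ'


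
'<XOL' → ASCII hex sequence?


String: '<XOL'  (4 characters)
Per-character ASCII lookup:
  '<': special character: '<' = 60 → 0x3C
  'X': uppercase starts at 65: 'X' = 65 + 23 = 88 → 0x58
  'O': uppercase starts at 65: 'O' = 65 + 14 = 79 → 0x4F
  'L': uppercase starts at 65: 'L' = 65 + 11 = 76 → 0x4C
= 0x3C 0x58 0x4F 0x4C


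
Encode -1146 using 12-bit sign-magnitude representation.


Sign bit: 1 (negative)
Magnitude: 1146 = 10001111010
= 110001111010


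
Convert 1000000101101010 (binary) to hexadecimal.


Group into 4-bit nibbles: 1000000101101010
  1000 = 8
  0001 = 1
  0110 = 6
  1010 = A
= 0x816A


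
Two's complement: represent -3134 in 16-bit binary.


Original: 0000110000111110
Step 1 - Invert all bits: 1111001111000001
Step 2 - Add 1: 1111001111000001 + 1
= 1111001111000010 (represents -3134)


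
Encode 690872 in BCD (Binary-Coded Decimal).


Each digit → 4-bit binary:
  6 → 0110
  9 → 1001
  0 → 0000
  8 → 1000
  7 → 0111
  2 → 0010
= 0110 1001 0000 1000 0111 0010


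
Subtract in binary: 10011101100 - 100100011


Align and subtract column by column (LSB to MSB, borrowing when needed):
  10011101100
- 00100100011
  -----------
  col 0: (0 - 0 borrow-in) - 1 → borrow from next column: (0+2) - 1 = 1, borrow out 1
  col 1: (0 - 1 borrow-in) - 1 → borrow from next column: (-1+2) - 1 = 0, borrow out 1
  col 2: (1 - 1 borrow-in) - 0 → 0 - 0 = 0, borrow out 0
  col 3: (1 - 0 borrow-in) - 0 → 1 - 0 = 1, borrow out 0
  col 4: (0 - 0 borrow-in) - 0 → 0 - 0 = 0, borrow out 0
  col 5: (1 - 0 borrow-in) - 1 → 1 - 1 = 0, borrow out 0
  col 6: (1 - 0 borrow-in) - 0 → 1 - 0 = 1, borrow out 0
  col 7: (1 - 0 borrow-in) - 0 → 1 - 0 = 1, borrow out 0
  col 8: (0 - 0 borrow-in) - 1 → borrow from next column: (0+2) - 1 = 1, borrow out 1
  col 9: (0 - 1 borrow-in) - 0 → borrow from next column: (-1+2) - 0 = 1, borrow out 1
  col 10: (1 - 1 borrow-in) - 0 → 0 - 0 = 0, borrow out 0
Reading bits MSB→LSB: 01111001001
Strip leading zeros: 1111001001
= 1111001001


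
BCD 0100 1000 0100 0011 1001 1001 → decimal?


Each 4-bit group → digit:
  0100 → 4
  1000 → 8
  0100 → 4
  0011 → 3
  1001 → 9
  1001 → 9
= 484399


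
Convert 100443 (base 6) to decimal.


Positional values (base 6):
  3 × 6^0 = 3 × 1 = 3
  4 × 6^1 = 4 × 6 = 24
  4 × 6^2 = 4 × 36 = 144
  0 × 6^3 = 0 × 216 = 0
  0 × 6^4 = 0 × 1296 = 0
  1 × 6^5 = 1 × 7776 = 7776
Sum = 3 + 24 + 144 + 0 + 0 + 7776
= 7947


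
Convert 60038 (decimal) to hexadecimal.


Divide by 16 repeatedly:
60038 ÷ 16 = 3752 remainder 6 (6)
3752 ÷ 16 = 234 remainder 8 (8)
234 ÷ 16 = 14 remainder 10 (A)
14 ÷ 16 = 0 remainder 14 (E)
Reading remainders bottom-up:
= 0xEA86


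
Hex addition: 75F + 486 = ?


Align and add column by column (LSB to MSB, each column mod 16 with carry):
  075F
+ 0486
  ----
  col 0: F(15) + 6(6) + 0 (carry in) = 21 → 5(5), carry out 1
  col 1: 5(5) + 8(8) + 1 (carry in) = 14 → E(14), carry out 0
  col 2: 7(7) + 4(4) + 0 (carry in) = 11 → B(11), carry out 0
  col 3: 0(0) + 0(0) + 0 (carry in) = 0 → 0(0), carry out 0
Reading digits MSB→LSB: 0BE5
Strip leading zeros: BE5
= 0xBE5


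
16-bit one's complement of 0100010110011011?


Original: 0100010110011011
Invert all bits:
  bit 0: 0 → 1
  bit 1: 1 → 0
  bit 2: 0 → 1
  bit 3: 0 → 1
  bit 4: 0 → 1
  bit 5: 1 → 0
  bit 6: 0 → 1
  bit 7: 1 → 0
  bit 8: 1 → 0
  bit 9: 0 → 1
  bit 10: 0 → 1
  bit 11: 1 → 0
  bit 12: 1 → 0
  bit 13: 0 → 1
  bit 14: 1 → 0
  bit 15: 1 → 0
= 1011101001100100


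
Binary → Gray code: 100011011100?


Binary: 100011011100
Gray code: G = B XOR (B >> 1)
B >> 1 = 010001101110
100011011100 XOR 010001101110:
  1 XOR 0 = 1
  0 XOR 1 = 1
  0 XOR 0 = 0
  0 XOR 0 = 0
  1 XOR 0 = 1
  1 XOR 1 = 0
  0 XOR 1 = 1
  1 XOR 0 = 1
  1 XOR 1 = 0
  1 XOR 1 = 0
  0 XOR 1 = 1
  0 XOR 0 = 0
= 110010110010


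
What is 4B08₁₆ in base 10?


Positional values:
Position 0: 8 × 16^0 = 8 × 1 = 8
Position 1: 0 × 16^1 = 0 × 16 = 0
Position 2: B × 16^2 = 11 × 256 = 2816
Position 3: 4 × 16^3 = 4 × 4096 = 16384
Sum = 8 + 0 + 2816 + 16384
= 19208


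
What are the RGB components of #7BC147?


Hex: #7BC147
R = 7B₁₆ = 123
G = C1₁₆ = 193
B = 47₁₆ = 71
= RGB(123, 193, 71)


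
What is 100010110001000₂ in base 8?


Group into 3-bit groups: 100010110001000
  100 = 4
  010 = 2
  110 = 6
  001 = 1
  000 = 0
= 0o42610


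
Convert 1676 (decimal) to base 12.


Divide by 12 repeatedly:
1676 ÷ 12 = 139 remainder 8
139 ÷ 12 = 11 remainder 7
11 ÷ 12 = 0 remainder 11
Reading remainders bottom-up:
= B78


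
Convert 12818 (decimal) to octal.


Divide by 8 repeatedly:
12818 ÷ 8 = 1602 remainder 2
1602 ÷ 8 = 200 remainder 2
200 ÷ 8 = 25 remainder 0
25 ÷ 8 = 3 remainder 1
3 ÷ 8 = 0 remainder 3
Reading remainders bottom-up:
= 0o31022


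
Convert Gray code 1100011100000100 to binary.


Gray code: 1100011100000100
MSB stays the same: 1
Each subsequent bit = prev_binary XOR current_gray:
  B[1] = 1 XOR 1 = 0
  B[2] = 0 XOR 0 = 0
  B[3] = 0 XOR 0 = 0
  B[4] = 0 XOR 0 = 0
  B[5] = 0 XOR 1 = 1
  B[6] = 1 XOR 1 = 0
  B[7] = 0 XOR 1 = 1
  B[8] = 1 XOR 0 = 1
  B[9] = 1 XOR 0 = 1
  B[10] = 1 XOR 0 = 1
  B[11] = 1 XOR 0 = 1
  B[12] = 1 XOR 0 = 1
  B[13] = 1 XOR 1 = 0
  B[14] = 0 XOR 0 = 0
  B[15] = 0 XOR 0 = 0
= 1000010111111000 (34296 decimal)


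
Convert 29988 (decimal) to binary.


Divide by 2 repeatedly:
29988 ÷ 2 = 14994 remainder 0
14994 ÷ 2 = 7497 remainder 0
7497 ÷ 2 = 3748 remainder 1
3748 ÷ 2 = 1874 remainder 0
1874 ÷ 2 = 937 remainder 0
937 ÷ 2 = 468 remainder 1
468 ÷ 2 = 234 remainder 0
234 ÷ 2 = 117 remainder 0
117 ÷ 2 = 58 remainder 1
58 ÷ 2 = 29 remainder 0
29 ÷ 2 = 14 remainder 1
14 ÷ 2 = 7 remainder 0
7 ÷ 2 = 3 remainder 1
3 ÷ 2 = 1 remainder 1
1 ÷ 2 = 0 remainder 1
Reading remainders bottom-up:
= 111010100100100


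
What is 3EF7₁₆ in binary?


Each hex digit → 4 binary bits:
  3 = 0011
  E = 1110
  F = 1111
  7 = 0111
Concatenate: 0011 1110 1111 0111
= 0011111011110111


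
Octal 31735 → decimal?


Positional values:
Position 0: 5 × 8^0 = 5
Position 1: 3 × 8^1 = 24
Position 2: 7 × 8^2 = 448
Position 3: 1 × 8^3 = 512
Position 4: 3 × 8^4 = 12288
Sum = 5 + 24 + 448 + 512 + 12288
= 13277


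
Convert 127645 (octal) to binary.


Each octal digit → 3 binary bits:
  1 = 001
  2 = 010
  7 = 111
  6 = 110
  4 = 100
  5 = 101
Concatenate: 001 010 111 110 100 101
= 001010111110100101


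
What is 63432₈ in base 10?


Positional values:
Position 0: 2 × 8^0 = 2
Position 1: 3 × 8^1 = 24
Position 2: 4 × 8^2 = 256
Position 3: 3 × 8^3 = 1536
Position 4: 6 × 8^4 = 24576
Sum = 2 + 24 + 256 + 1536 + 24576
= 26394


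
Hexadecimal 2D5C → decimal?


Positional values:
Position 0: C × 16^0 = 12 × 1 = 12
Position 1: 5 × 16^1 = 5 × 16 = 80
Position 2: D × 16^2 = 13 × 256 = 3328
Position 3: 2 × 16^3 = 2 × 4096 = 8192
Sum = 12 + 80 + 3328 + 8192
= 11612


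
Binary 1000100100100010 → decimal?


Positional values:
Bit 1: 1 × 2^1 = 2
Bit 5: 1 × 2^5 = 32
Bit 8: 1 × 2^8 = 256
Bit 11: 1 × 2^11 = 2048
Bit 15: 1 × 2^15 = 32768
Sum = 2 + 32 + 256 + 2048 + 32768
= 35106


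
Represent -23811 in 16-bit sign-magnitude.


Sign bit: 1 (negative)
Magnitude: 23811 = 101110100000011
= 1101110100000011


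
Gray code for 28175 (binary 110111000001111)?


Binary: 110111000001111
Gray code: G = B XOR (B >> 1)
B >> 1 = 011011100000111
110111000001111 XOR 011011100000111:
  1 XOR 0 = 1
  1 XOR 1 = 0
  0 XOR 1 = 1
  1 XOR 0 = 1
  1 XOR 1 = 0
  1 XOR 1 = 0
  0 XOR 1 = 1
  0 XOR 0 = 0
  0 XOR 0 = 0
  0 XOR 0 = 0
  0 XOR 0 = 0
  1 XOR 0 = 1
  1 XOR 1 = 0
  1 XOR 1 = 0
  1 XOR 1 = 0
= 101100100001000


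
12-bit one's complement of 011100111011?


Original: 011100111011
Invert all bits:
  bit 0: 0 → 1
  bit 1: 1 → 0
  bit 2: 1 → 0
  bit 3: 1 → 0
  bit 4: 0 → 1
  bit 5: 0 → 1
  bit 6: 1 → 0
  bit 7: 1 → 0
  bit 8: 1 → 0
  bit 9: 0 → 1
  bit 10: 1 → 0
  bit 11: 1 → 0
= 100011000100


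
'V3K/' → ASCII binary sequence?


String: 'V3K/'  (4 characters)
Per-character ASCII lookup:
  'V': uppercase starts at 65: 'V' = 65 + 21 = 86 → 1010110
  '3': digits start at 48: '3' = 48 + 3 = 51 → 110011
  'K': uppercase starts at 65: 'K' = 65 + 10 = 75 → 1001011
  '/': special character: '/' = 47 → 101111
= 1010110 110011 1001011 101111


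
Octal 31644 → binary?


Each octal digit → 3 binary bits:
  3 = 011
  1 = 001
  6 = 110
  4 = 100
  4 = 100
Concatenate: 011 001 110 100 100
= 011001110100100


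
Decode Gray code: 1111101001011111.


Gray code: 1111101001011111
MSB stays the same: 1
Each subsequent bit = prev_binary XOR current_gray:
  B[1] = 1 XOR 1 = 0
  B[2] = 0 XOR 1 = 1
  B[3] = 1 XOR 1 = 0
  B[4] = 0 XOR 1 = 1
  B[5] = 1 XOR 0 = 1
  B[6] = 1 XOR 1 = 0
  B[7] = 0 XOR 0 = 0
  B[8] = 0 XOR 0 = 0
  B[9] = 0 XOR 1 = 1
  B[10] = 1 XOR 0 = 1
  B[11] = 1 XOR 1 = 0
  B[12] = 0 XOR 1 = 1
  B[13] = 1 XOR 1 = 0
  B[14] = 0 XOR 1 = 1
  B[15] = 1 XOR 1 = 0
= 1010110001101010 (44138 decimal)


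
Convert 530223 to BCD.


Each digit → 4-bit binary:
  5 → 0101
  3 → 0011
  0 → 0000
  2 → 0010
  2 → 0010
  3 → 0011
= 0101 0011 0000 0010 0010 0011


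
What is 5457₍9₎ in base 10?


Positional values (base 9):
  7 × 9^0 = 7 × 1 = 7
  5 × 9^1 = 5 × 9 = 45
  4 × 9^2 = 4 × 81 = 324
  5 × 9^3 = 5 × 729 = 3645
Sum = 7 + 45 + 324 + 3645
= 4021


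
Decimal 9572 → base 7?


Divide by 7 repeatedly:
9572 ÷ 7 = 1367 remainder 3
1367 ÷ 7 = 195 remainder 2
195 ÷ 7 = 27 remainder 6
27 ÷ 7 = 3 remainder 6
3 ÷ 7 = 0 remainder 3
Reading remainders bottom-up:
= 36623


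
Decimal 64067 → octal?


Divide by 8 repeatedly:
64067 ÷ 8 = 8008 remainder 3
8008 ÷ 8 = 1001 remainder 0
1001 ÷ 8 = 125 remainder 1
125 ÷ 8 = 15 remainder 5
15 ÷ 8 = 1 remainder 7
1 ÷ 8 = 0 remainder 1
Reading remainders bottom-up:
= 0o175103


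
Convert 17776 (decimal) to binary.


Divide by 2 repeatedly:
17776 ÷ 2 = 8888 remainder 0
8888 ÷ 2 = 4444 remainder 0
4444 ÷ 2 = 2222 remainder 0
2222 ÷ 2 = 1111 remainder 0
1111 ÷ 2 = 555 remainder 1
555 ÷ 2 = 277 remainder 1
277 ÷ 2 = 138 remainder 1
138 ÷ 2 = 69 remainder 0
69 ÷ 2 = 34 remainder 1
34 ÷ 2 = 17 remainder 0
17 ÷ 2 = 8 remainder 1
8 ÷ 2 = 4 remainder 0
4 ÷ 2 = 2 remainder 0
2 ÷ 2 = 1 remainder 0
1 ÷ 2 = 0 remainder 1
Reading remainders bottom-up:
= 100010101110000


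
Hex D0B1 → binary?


Each hex digit → 4 binary bits:
  D = 1101
  0 = 0000
  B = 1011
  1 = 0001
Concatenate: 1101 0000 1011 0001
= 1101000010110001


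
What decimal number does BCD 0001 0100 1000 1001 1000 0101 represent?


Each 4-bit group → digit:
  0001 → 1
  0100 → 4
  1000 → 8
  1001 → 9
  1000 → 8
  0101 → 5
= 148985


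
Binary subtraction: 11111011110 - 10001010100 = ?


Align and subtract column by column (LSB to MSB, borrowing when needed):
  11111011110
- 10001010100
  -----------
  col 0: (0 - 0 borrow-in) - 0 → 0 - 0 = 0, borrow out 0
  col 1: (1 - 0 borrow-in) - 0 → 1 - 0 = 1, borrow out 0
  col 2: (1 - 0 borrow-in) - 1 → 1 - 1 = 0, borrow out 0
  col 3: (1 - 0 borrow-in) - 0 → 1 - 0 = 1, borrow out 0
  col 4: (1 - 0 borrow-in) - 1 → 1 - 1 = 0, borrow out 0
  col 5: (0 - 0 borrow-in) - 0 → 0 - 0 = 0, borrow out 0
  col 6: (1 - 0 borrow-in) - 1 → 1 - 1 = 0, borrow out 0
  col 7: (1 - 0 borrow-in) - 0 → 1 - 0 = 1, borrow out 0
  col 8: (1 - 0 borrow-in) - 0 → 1 - 0 = 1, borrow out 0
  col 9: (1 - 0 borrow-in) - 0 → 1 - 0 = 1, borrow out 0
  col 10: (1 - 0 borrow-in) - 1 → 1 - 1 = 0, borrow out 0
Reading bits MSB→LSB: 01110001010
Strip leading zeros: 1110001010
= 1110001010


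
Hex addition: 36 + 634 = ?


Align and add column by column (LSB to MSB, each column mod 16 with carry):
  0036
+ 0634
  ----
  col 0: 6(6) + 4(4) + 0 (carry in) = 10 → A(10), carry out 0
  col 1: 3(3) + 3(3) + 0 (carry in) = 6 → 6(6), carry out 0
  col 2: 0(0) + 6(6) + 0 (carry in) = 6 → 6(6), carry out 0
  col 3: 0(0) + 0(0) + 0 (carry in) = 0 → 0(0), carry out 0
Reading digits MSB→LSB: 066A
Strip leading zeros: 66A
= 0x66A


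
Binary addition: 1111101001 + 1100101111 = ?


Align and add column by column (LSB to MSB, carry propagating):
  01111101001
+ 01100101111
  -----------
  col 0: 1 + 1 + 0 (carry in) = 2 → bit 0, carry out 1
  col 1: 0 + 1 + 1 (carry in) = 2 → bit 0, carry out 1
  col 2: 0 + 1 + 1 (carry in) = 2 → bit 0, carry out 1
  col 3: 1 + 1 + 1 (carry in) = 3 → bit 1, carry out 1
  col 4: 0 + 0 + 1 (carry in) = 1 → bit 1, carry out 0
  col 5: 1 + 1 + 0 (carry in) = 2 → bit 0, carry out 1
  col 6: 1 + 0 + 1 (carry in) = 2 → bit 0, carry out 1
  col 7: 1 + 0 + 1 (carry in) = 2 → bit 0, carry out 1
  col 8: 1 + 1 + 1 (carry in) = 3 → bit 1, carry out 1
  col 9: 1 + 1 + 1 (carry in) = 3 → bit 1, carry out 1
  col 10: 0 + 0 + 1 (carry in) = 1 → bit 1, carry out 0
Reading bits MSB→LSB: 11100011000
Strip leading zeros: 11100011000
= 11100011000


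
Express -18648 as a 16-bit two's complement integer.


Original: 0100100011011000
Step 1 - Invert all bits: 1011011100100111
Step 2 - Add 1: 1011011100100111 + 1
= 1011011100101000 (represents -18648)


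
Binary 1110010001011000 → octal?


Group into 3-bit groups: 001110010001011000
  001 = 1
  110 = 6
  010 = 2
  001 = 1
  011 = 3
  000 = 0
= 0o162130


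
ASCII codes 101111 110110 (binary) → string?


Codes (binary): 101111 110110
Per-code ASCII lookup:
  101111 = 47  (special character) → '/'
  110110 = 54  (range 48-57: digits, 54 - 48 = 6) → '6'
= '/6'


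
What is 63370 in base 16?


Divide by 16 repeatedly:
63370 ÷ 16 = 3960 remainder 10 (A)
3960 ÷ 16 = 247 remainder 8 (8)
247 ÷ 16 = 15 remainder 7 (7)
15 ÷ 16 = 0 remainder 15 (F)
Reading remainders bottom-up:
= 0xF78A


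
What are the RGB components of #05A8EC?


Hex: #05A8EC
R = 05₁₆ = 5
G = A8₁₆ = 168
B = EC₁₆ = 236
= RGB(5, 168, 236)


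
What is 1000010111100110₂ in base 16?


Group into 4-bit nibbles: 1000010111100110
  1000 = 8
  0101 = 5
  1110 = E
  0110 = 6
= 0x85E6


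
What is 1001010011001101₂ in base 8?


Group into 3-bit groups: 001001010011001101
  001 = 1
  001 = 1
  010 = 2
  011 = 3
  001 = 1
  101 = 5
= 0o112315


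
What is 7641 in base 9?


Divide by 9 repeatedly:
7641 ÷ 9 = 849 remainder 0
849 ÷ 9 = 94 remainder 3
94 ÷ 9 = 10 remainder 4
10 ÷ 9 = 1 remainder 1
1 ÷ 9 = 0 remainder 1
Reading remainders bottom-up:
= 11430


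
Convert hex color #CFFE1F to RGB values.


Hex: #CFFE1F
R = CF₁₆ = 207
G = FE₁₆ = 254
B = 1F₁₆ = 31
= RGB(207, 254, 31)


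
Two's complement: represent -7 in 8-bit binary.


Original: 00000111
Step 1 - Invert all bits: 11111000
Step 2 - Add 1: 11111000 + 1
= 11111001 (represents -7)


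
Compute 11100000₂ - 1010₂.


Align and subtract column by column (LSB to MSB, borrowing when needed):
  11100000
- 00001010
  --------
  col 0: (0 - 0 borrow-in) - 0 → 0 - 0 = 0, borrow out 0
  col 1: (0 - 0 borrow-in) - 1 → borrow from next column: (0+2) - 1 = 1, borrow out 1
  col 2: (0 - 1 borrow-in) - 0 → borrow from next column: (-1+2) - 0 = 1, borrow out 1
  col 3: (0 - 1 borrow-in) - 1 → borrow from next column: (-1+2) - 1 = 0, borrow out 1
  col 4: (0 - 1 borrow-in) - 0 → borrow from next column: (-1+2) - 0 = 1, borrow out 1
  col 5: (1 - 1 borrow-in) - 0 → 0 - 0 = 0, borrow out 0
  col 6: (1 - 0 borrow-in) - 0 → 1 - 0 = 1, borrow out 0
  col 7: (1 - 0 borrow-in) - 0 → 1 - 0 = 1, borrow out 0
Reading bits MSB→LSB: 11010110
Strip leading zeros: 11010110
= 11010110


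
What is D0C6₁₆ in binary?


Each hex digit → 4 binary bits:
  D = 1101
  0 = 0000
  C = 1100
  6 = 0110
Concatenate: 1101 0000 1100 0110
= 1101000011000110


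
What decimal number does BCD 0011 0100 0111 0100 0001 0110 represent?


Each 4-bit group → digit:
  0011 → 3
  0100 → 4
  0111 → 7
  0100 → 4
  0001 → 1
  0110 → 6
= 347416


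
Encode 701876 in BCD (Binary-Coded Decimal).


Each digit → 4-bit binary:
  7 → 0111
  0 → 0000
  1 → 0001
  8 → 1000
  7 → 0111
  6 → 0110
= 0111 0000 0001 1000 0111 0110


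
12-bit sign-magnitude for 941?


Sign bit: 0 (positive)
Magnitude: 941 = 01110101101
= 001110101101


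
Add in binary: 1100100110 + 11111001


Align and add column by column (LSB to MSB, carry propagating):
  01100100110
+ 00011111001
  -----------
  col 0: 0 + 1 + 0 (carry in) = 1 → bit 1, carry out 0
  col 1: 1 + 0 + 0 (carry in) = 1 → bit 1, carry out 0
  col 2: 1 + 0 + 0 (carry in) = 1 → bit 1, carry out 0
  col 3: 0 + 1 + 0 (carry in) = 1 → bit 1, carry out 0
  col 4: 0 + 1 + 0 (carry in) = 1 → bit 1, carry out 0
  col 5: 1 + 1 + 0 (carry in) = 2 → bit 0, carry out 1
  col 6: 0 + 1 + 1 (carry in) = 2 → bit 0, carry out 1
  col 7: 0 + 1 + 1 (carry in) = 2 → bit 0, carry out 1
  col 8: 1 + 0 + 1 (carry in) = 2 → bit 0, carry out 1
  col 9: 1 + 0 + 1 (carry in) = 2 → bit 0, carry out 1
  col 10: 0 + 0 + 1 (carry in) = 1 → bit 1, carry out 0
Reading bits MSB→LSB: 10000011111
Strip leading zeros: 10000011111
= 10000011111


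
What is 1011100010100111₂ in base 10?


Positional values:
Bit 0: 1 × 2^0 = 1
Bit 1: 1 × 2^1 = 2
Bit 2: 1 × 2^2 = 4
Bit 5: 1 × 2^5 = 32
Bit 7: 1 × 2^7 = 128
Bit 11: 1 × 2^11 = 2048
Bit 12: 1 × 2^12 = 4096
Bit 13: 1 × 2^13 = 8192
Bit 15: 1 × 2^15 = 32768
Sum = 1 + 2 + 4 + 32 + 128 + 2048 + 4096 + 8192 + 32768
= 47271


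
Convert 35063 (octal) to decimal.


Positional values:
Position 0: 3 × 8^0 = 3
Position 1: 6 × 8^1 = 48
Position 2: 0 × 8^2 = 0
Position 3: 5 × 8^3 = 2560
Position 4: 3 × 8^4 = 12288
Sum = 3 + 48 + 0 + 2560 + 12288
= 14899


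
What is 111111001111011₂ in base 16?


Group into 4-bit nibbles: 0111111001111011
  0111 = 7
  1110 = E
  0111 = 7
  1011 = B
= 0x7E7B


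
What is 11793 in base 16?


Divide by 16 repeatedly:
11793 ÷ 16 = 737 remainder 1 (1)
737 ÷ 16 = 46 remainder 1 (1)
46 ÷ 16 = 2 remainder 14 (E)
2 ÷ 16 = 0 remainder 2 (2)
Reading remainders bottom-up:
= 0x2E11


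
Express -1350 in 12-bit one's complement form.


Original: 010101000110
Invert all bits:
  bit 0: 0 → 1
  bit 1: 1 → 0
  bit 2: 0 → 1
  bit 3: 1 → 0
  bit 4: 0 → 1
  bit 5: 1 → 0
  bit 6: 0 → 1
  bit 7: 0 → 1
  bit 8: 0 → 1
  bit 9: 1 → 0
  bit 10: 1 → 0
  bit 11: 0 → 1
= 101010111001


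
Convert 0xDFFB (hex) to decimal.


Positional values:
Position 0: B × 16^0 = 11 × 1 = 11
Position 1: F × 16^1 = 15 × 16 = 240
Position 2: F × 16^2 = 15 × 256 = 3840
Position 3: D × 16^3 = 13 × 4096 = 53248
Sum = 11 + 240 + 3840 + 53248
= 57339


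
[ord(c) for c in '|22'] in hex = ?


String: '|22'  (3 characters)
Per-character ASCII lookup:
  '|': special character: '|' = 124 → 0x7C
  '2': digits start at 48: '2' = 48 + 2 = 50 → 0x32
  '2': digits start at 48: '2' = 48 + 2 = 50 → 0x32
= 0x7C 0x32 0x32


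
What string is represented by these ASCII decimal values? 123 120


Codes (decimal): 123 120
Per-code ASCII lookup:
  123  (special character) → '{'
  120  (range 97-122: lowercase, 120 - 97 = 23) → 'x'
= '{x'


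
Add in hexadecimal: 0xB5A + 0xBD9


Align and add column by column (LSB to MSB, each column mod 16 with carry):
  0B5A
+ 0BD9
  ----
  col 0: A(10) + 9(9) + 0 (carry in) = 19 → 3(3), carry out 1
  col 1: 5(5) + D(13) + 1 (carry in) = 19 → 3(3), carry out 1
  col 2: B(11) + B(11) + 1 (carry in) = 23 → 7(7), carry out 1
  col 3: 0(0) + 0(0) + 1 (carry in) = 1 → 1(1), carry out 0
Reading digits MSB→LSB: 1733
Strip leading zeros: 1733
= 0x1733


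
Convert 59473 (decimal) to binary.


Divide by 2 repeatedly:
59473 ÷ 2 = 29736 remainder 1
29736 ÷ 2 = 14868 remainder 0
14868 ÷ 2 = 7434 remainder 0
7434 ÷ 2 = 3717 remainder 0
3717 ÷ 2 = 1858 remainder 1
1858 ÷ 2 = 929 remainder 0
929 ÷ 2 = 464 remainder 1
464 ÷ 2 = 232 remainder 0
232 ÷ 2 = 116 remainder 0
116 ÷ 2 = 58 remainder 0
58 ÷ 2 = 29 remainder 0
29 ÷ 2 = 14 remainder 1
14 ÷ 2 = 7 remainder 0
7 ÷ 2 = 3 remainder 1
3 ÷ 2 = 1 remainder 1
1 ÷ 2 = 0 remainder 1
Reading remainders bottom-up:
= 1110100001010001


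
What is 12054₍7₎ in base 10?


Positional values (base 7):
  4 × 7^0 = 4 × 1 = 4
  5 × 7^1 = 5 × 7 = 35
  0 × 7^2 = 0 × 49 = 0
  2 × 7^3 = 2 × 343 = 686
  1 × 7^4 = 1 × 2401 = 2401
Sum = 4 + 35 + 0 + 686 + 2401
= 3126


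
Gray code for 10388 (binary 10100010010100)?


Binary: 10100010010100
Gray code: G = B XOR (B >> 1)
B >> 1 = 01010001001010
10100010010100 XOR 01010001001010:
  1 XOR 0 = 1
  0 XOR 1 = 1
  1 XOR 0 = 1
  0 XOR 1 = 1
  0 XOR 0 = 0
  0 XOR 0 = 0
  1 XOR 0 = 1
  0 XOR 1 = 1
  0 XOR 0 = 0
  1 XOR 0 = 1
  0 XOR 1 = 1
  1 XOR 0 = 1
  0 XOR 1 = 1
  0 XOR 0 = 0
= 11110011011110


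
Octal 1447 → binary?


Each octal digit → 3 binary bits:
  1 = 001
  4 = 100
  4 = 100
  7 = 111
Concatenate: 001 100 100 111
= 001100100111


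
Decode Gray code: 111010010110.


Gray code: 111010010110
MSB stays the same: 1
Each subsequent bit = prev_binary XOR current_gray:
  B[1] = 1 XOR 1 = 0
  B[2] = 0 XOR 1 = 1
  B[3] = 1 XOR 0 = 1
  B[4] = 1 XOR 1 = 0
  B[5] = 0 XOR 0 = 0
  B[6] = 0 XOR 0 = 0
  B[7] = 0 XOR 1 = 1
  B[8] = 1 XOR 0 = 1
  B[9] = 1 XOR 1 = 0
  B[10] = 0 XOR 1 = 1
  B[11] = 1 XOR 0 = 1
= 101100011011 (2843 decimal)


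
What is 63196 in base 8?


Divide by 8 repeatedly:
63196 ÷ 8 = 7899 remainder 4
7899 ÷ 8 = 987 remainder 3
987 ÷ 8 = 123 remainder 3
123 ÷ 8 = 15 remainder 3
15 ÷ 8 = 1 remainder 7
1 ÷ 8 = 0 remainder 1
Reading remainders bottom-up:
= 0o173334


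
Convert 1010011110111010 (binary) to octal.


Group into 3-bit groups: 001010011110111010
  001 = 1
  010 = 2
  011 = 3
  110 = 6
  111 = 7
  010 = 2
= 0o123672


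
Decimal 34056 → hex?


Divide by 16 repeatedly:
34056 ÷ 16 = 2128 remainder 8 (8)
2128 ÷ 16 = 133 remainder 0 (0)
133 ÷ 16 = 8 remainder 5 (5)
8 ÷ 16 = 0 remainder 8 (8)
Reading remainders bottom-up:
= 0x8508


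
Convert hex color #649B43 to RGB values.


Hex: #649B43
R = 64₁₆ = 100
G = 9B₁₆ = 155
B = 43₁₆ = 67
= RGB(100, 155, 67)


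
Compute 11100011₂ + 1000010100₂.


Align and add column by column (LSB to MSB, carry propagating):
  00011100011
+ 01000010100
  -----------
  col 0: 1 + 0 + 0 (carry in) = 1 → bit 1, carry out 0
  col 1: 1 + 0 + 0 (carry in) = 1 → bit 1, carry out 0
  col 2: 0 + 1 + 0 (carry in) = 1 → bit 1, carry out 0
  col 3: 0 + 0 + 0 (carry in) = 0 → bit 0, carry out 0
  col 4: 0 + 1 + 0 (carry in) = 1 → bit 1, carry out 0
  col 5: 1 + 0 + 0 (carry in) = 1 → bit 1, carry out 0
  col 6: 1 + 0 + 0 (carry in) = 1 → bit 1, carry out 0
  col 7: 1 + 0 + 0 (carry in) = 1 → bit 1, carry out 0
  col 8: 0 + 0 + 0 (carry in) = 0 → bit 0, carry out 0
  col 9: 0 + 1 + 0 (carry in) = 1 → bit 1, carry out 0
  col 10: 0 + 0 + 0 (carry in) = 0 → bit 0, carry out 0
Reading bits MSB→LSB: 01011110111
Strip leading zeros: 1011110111
= 1011110111


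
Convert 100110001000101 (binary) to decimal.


Positional values:
Bit 0: 1 × 2^0 = 1
Bit 2: 1 × 2^2 = 4
Bit 6: 1 × 2^6 = 64
Bit 10: 1 × 2^10 = 1024
Bit 11: 1 × 2^11 = 2048
Bit 14: 1 × 2^14 = 16384
Sum = 1 + 4 + 64 + 1024 + 2048 + 16384
= 19525


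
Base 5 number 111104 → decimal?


Positional values (base 5):
  4 × 5^0 = 4 × 1 = 4
  0 × 5^1 = 0 × 5 = 0
  1 × 5^2 = 1 × 25 = 25
  1 × 5^3 = 1 × 125 = 125
  1 × 5^4 = 1 × 625 = 625
  1 × 5^5 = 1 × 3125 = 3125
Sum = 4 + 0 + 25 + 125 + 625 + 3125
= 3904


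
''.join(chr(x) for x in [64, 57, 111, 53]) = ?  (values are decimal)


Codes (decimal): 64 57 111 53
Per-code ASCII lookup:
  64  (special character) → '@'
  57  (range 48-57: digits, 57 - 48 = 9) → '9'
  111  (range 97-122: lowercase, 111 - 97 = 14) → 'o'
  53  (range 48-57: digits, 53 - 48 = 5) → '5'
= '@9o5'


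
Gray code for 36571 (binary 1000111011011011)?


Binary: 1000111011011011
Gray code: G = B XOR (B >> 1)
B >> 1 = 0100011101101101
1000111011011011 XOR 0100011101101101:
  1 XOR 0 = 1
  0 XOR 1 = 1
  0 XOR 0 = 0
  0 XOR 0 = 0
  1 XOR 0 = 1
  1 XOR 1 = 0
  1 XOR 1 = 0
  0 XOR 1 = 1
  1 XOR 0 = 1
  1 XOR 1 = 0
  0 XOR 1 = 1
  1 XOR 0 = 1
  1 XOR 1 = 0
  0 XOR 1 = 1
  1 XOR 0 = 1
  1 XOR 1 = 0
= 1100100110110110


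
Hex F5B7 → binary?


Each hex digit → 4 binary bits:
  F = 1111
  5 = 0101
  B = 1011
  7 = 0111
Concatenate: 1111 0101 1011 0111
= 1111010110110111


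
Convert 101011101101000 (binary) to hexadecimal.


Group into 4-bit nibbles: 0101011101101000
  0101 = 5
  0111 = 7
  0110 = 6
  1000 = 8
= 0x5768


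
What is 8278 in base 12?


Divide by 12 repeatedly:
8278 ÷ 12 = 689 remainder 10
689 ÷ 12 = 57 remainder 5
57 ÷ 12 = 4 remainder 9
4 ÷ 12 = 0 remainder 4
Reading remainders bottom-up:
= 495A


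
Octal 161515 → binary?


Each octal digit → 3 binary bits:
  1 = 001
  6 = 110
  1 = 001
  5 = 101
  1 = 001
  5 = 101
Concatenate: 001 110 001 101 001 101
= 001110001101001101


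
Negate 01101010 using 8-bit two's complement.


Original: 01101010
Step 1 - Invert all bits: 10010101
Step 2 - Add 1: 10010101 + 1
= 10010110 (represents -106)


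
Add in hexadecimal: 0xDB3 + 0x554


Align and add column by column (LSB to MSB, each column mod 16 with carry):
  0DB3
+ 0554
  ----
  col 0: 3(3) + 4(4) + 0 (carry in) = 7 → 7(7), carry out 0
  col 1: B(11) + 5(5) + 0 (carry in) = 16 → 0(0), carry out 1
  col 2: D(13) + 5(5) + 1 (carry in) = 19 → 3(3), carry out 1
  col 3: 0(0) + 0(0) + 1 (carry in) = 1 → 1(1), carry out 0
Reading digits MSB→LSB: 1307
Strip leading zeros: 1307
= 0x1307


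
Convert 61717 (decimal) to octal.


Divide by 8 repeatedly:
61717 ÷ 8 = 7714 remainder 5
7714 ÷ 8 = 964 remainder 2
964 ÷ 8 = 120 remainder 4
120 ÷ 8 = 15 remainder 0
15 ÷ 8 = 1 remainder 7
1 ÷ 8 = 0 remainder 1
Reading remainders bottom-up:
= 0o170425


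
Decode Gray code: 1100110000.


Gray code: 1100110000
MSB stays the same: 1
Each subsequent bit = prev_binary XOR current_gray:
  B[1] = 1 XOR 1 = 0
  B[2] = 0 XOR 0 = 0
  B[3] = 0 XOR 0 = 0
  B[4] = 0 XOR 1 = 1
  B[5] = 1 XOR 1 = 0
  B[6] = 0 XOR 0 = 0
  B[7] = 0 XOR 0 = 0
  B[8] = 0 XOR 0 = 0
  B[9] = 0 XOR 0 = 0
= 1000100000 (544 decimal)


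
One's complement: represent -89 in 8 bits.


Original: 01011001
Invert all bits:
  bit 0: 0 → 1
  bit 1: 1 → 0
  bit 2: 0 → 1
  bit 3: 1 → 0
  bit 4: 1 → 0
  bit 5: 0 → 1
  bit 6: 0 → 1
  bit 7: 1 → 0
= 10100110


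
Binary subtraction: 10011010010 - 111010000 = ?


Align and subtract column by column (LSB to MSB, borrowing when needed):
  10011010010
- 00111010000
  -----------
  col 0: (0 - 0 borrow-in) - 0 → 0 - 0 = 0, borrow out 0
  col 1: (1 - 0 borrow-in) - 0 → 1 - 0 = 1, borrow out 0
  col 2: (0 - 0 borrow-in) - 0 → 0 - 0 = 0, borrow out 0
  col 3: (0 - 0 borrow-in) - 0 → 0 - 0 = 0, borrow out 0
  col 4: (1 - 0 borrow-in) - 1 → 1 - 1 = 0, borrow out 0
  col 5: (0 - 0 borrow-in) - 0 → 0 - 0 = 0, borrow out 0
  col 6: (1 - 0 borrow-in) - 1 → 1 - 1 = 0, borrow out 0
  col 7: (1 - 0 borrow-in) - 1 → 1 - 1 = 0, borrow out 0
  col 8: (0 - 0 borrow-in) - 1 → borrow from next column: (0+2) - 1 = 1, borrow out 1
  col 9: (0 - 1 borrow-in) - 0 → borrow from next column: (-1+2) - 0 = 1, borrow out 1
  col 10: (1 - 1 borrow-in) - 0 → 0 - 0 = 0, borrow out 0
Reading bits MSB→LSB: 01100000010
Strip leading zeros: 1100000010
= 1100000010


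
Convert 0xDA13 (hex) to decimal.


Positional values:
Position 0: 3 × 16^0 = 3 × 1 = 3
Position 1: 1 × 16^1 = 1 × 16 = 16
Position 2: A × 16^2 = 10 × 256 = 2560
Position 3: D × 16^3 = 13 × 4096 = 53248
Sum = 3 + 16 + 2560 + 53248
= 55827


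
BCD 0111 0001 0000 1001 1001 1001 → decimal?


Each 4-bit group → digit:
  0111 → 7
  0001 → 1
  0000 → 0
  1001 → 9
  1001 → 9
  1001 → 9
= 710999


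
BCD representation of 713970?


Each digit → 4-bit binary:
  7 → 0111
  1 → 0001
  3 → 0011
  9 → 1001
  7 → 0111
  0 → 0000
= 0111 0001 0011 1001 0111 0000


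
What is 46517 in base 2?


Divide by 2 repeatedly:
46517 ÷ 2 = 23258 remainder 1
23258 ÷ 2 = 11629 remainder 0
11629 ÷ 2 = 5814 remainder 1
5814 ÷ 2 = 2907 remainder 0
2907 ÷ 2 = 1453 remainder 1
1453 ÷ 2 = 726 remainder 1
726 ÷ 2 = 363 remainder 0
363 ÷ 2 = 181 remainder 1
181 ÷ 2 = 90 remainder 1
90 ÷ 2 = 45 remainder 0
45 ÷ 2 = 22 remainder 1
22 ÷ 2 = 11 remainder 0
11 ÷ 2 = 5 remainder 1
5 ÷ 2 = 2 remainder 1
2 ÷ 2 = 1 remainder 0
1 ÷ 2 = 0 remainder 1
Reading remainders bottom-up:
= 1011010110110101


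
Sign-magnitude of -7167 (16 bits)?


Sign bit: 1 (negative)
Magnitude: 7167 = 001101111111111
= 1001101111111111


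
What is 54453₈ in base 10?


Positional values:
Position 0: 3 × 8^0 = 3
Position 1: 5 × 8^1 = 40
Position 2: 4 × 8^2 = 256
Position 3: 4 × 8^3 = 2048
Position 4: 5 × 8^4 = 20480
Sum = 3 + 40 + 256 + 2048 + 20480
= 22827


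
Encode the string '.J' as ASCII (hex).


String: '.J'  (2 characters)
Per-character ASCII lookup:
  '.': special character: '.' = 46 → 0x2E
  'J': uppercase starts at 65: 'J' = 65 + 9 = 74 → 0x4A
= 0x2E 0x4A


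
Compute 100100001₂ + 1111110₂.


Align and add column by column (LSB to MSB, carry propagating):
  0100100001
+ 0001111110
  ----------
  col 0: 1 + 0 + 0 (carry in) = 1 → bit 1, carry out 0
  col 1: 0 + 1 + 0 (carry in) = 1 → bit 1, carry out 0
  col 2: 0 + 1 + 0 (carry in) = 1 → bit 1, carry out 0
  col 3: 0 + 1 + 0 (carry in) = 1 → bit 1, carry out 0
  col 4: 0 + 1 + 0 (carry in) = 1 → bit 1, carry out 0
  col 5: 1 + 1 + 0 (carry in) = 2 → bit 0, carry out 1
  col 6: 0 + 1 + 1 (carry in) = 2 → bit 0, carry out 1
  col 7: 0 + 0 + 1 (carry in) = 1 → bit 1, carry out 0
  col 8: 1 + 0 + 0 (carry in) = 1 → bit 1, carry out 0
  col 9: 0 + 0 + 0 (carry in) = 0 → bit 0, carry out 0
Reading bits MSB→LSB: 0110011111
Strip leading zeros: 110011111
= 110011111


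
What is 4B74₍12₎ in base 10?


Positional values (base 12):
  4 × 12^0 = 4 × 1 = 4
  7 × 12^1 = 7 × 12 = 84
  B × 12^2 = 11 × 144 = 1584
  4 × 12^3 = 4 × 1728 = 6912
Sum = 4 + 84 + 1584 + 6912
= 8584


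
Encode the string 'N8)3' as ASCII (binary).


String: 'N8)3'  (4 characters)
Per-character ASCII lookup:
  'N': uppercase starts at 65: 'N' = 65 + 13 = 78 → 1001110
  '8': digits start at 48: '8' = 48 + 8 = 56 → 111000
  ')': special character: ')' = 41 → 101001
  '3': digits start at 48: '3' = 48 + 3 = 51 → 110011
= 1001110 111000 101001 110011


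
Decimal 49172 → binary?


Divide by 2 repeatedly:
49172 ÷ 2 = 24586 remainder 0
24586 ÷ 2 = 12293 remainder 0
12293 ÷ 2 = 6146 remainder 1
6146 ÷ 2 = 3073 remainder 0
3073 ÷ 2 = 1536 remainder 1
1536 ÷ 2 = 768 remainder 0
768 ÷ 2 = 384 remainder 0
384 ÷ 2 = 192 remainder 0
192 ÷ 2 = 96 remainder 0
96 ÷ 2 = 48 remainder 0
48 ÷ 2 = 24 remainder 0
24 ÷ 2 = 12 remainder 0
12 ÷ 2 = 6 remainder 0
6 ÷ 2 = 3 remainder 0
3 ÷ 2 = 1 remainder 1
1 ÷ 2 = 0 remainder 1
Reading remainders bottom-up:
= 1100000000010100


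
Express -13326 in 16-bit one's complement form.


Original: 0011010000001110
Invert all bits:
  bit 0: 0 → 1
  bit 1: 0 → 1
  bit 2: 1 → 0
  bit 3: 1 → 0
  bit 4: 0 → 1
  bit 5: 1 → 0
  bit 6: 0 → 1
  bit 7: 0 → 1
  bit 8: 0 → 1
  bit 9: 0 → 1
  bit 10: 0 → 1
  bit 11: 0 → 1
  bit 12: 1 → 0
  bit 13: 1 → 0
  bit 14: 1 → 0
  bit 15: 0 → 1
= 1100101111110001


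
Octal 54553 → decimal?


Positional values:
Position 0: 3 × 8^0 = 3
Position 1: 5 × 8^1 = 40
Position 2: 5 × 8^2 = 320
Position 3: 4 × 8^3 = 2048
Position 4: 5 × 8^4 = 20480
Sum = 3 + 40 + 320 + 2048 + 20480
= 22891
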